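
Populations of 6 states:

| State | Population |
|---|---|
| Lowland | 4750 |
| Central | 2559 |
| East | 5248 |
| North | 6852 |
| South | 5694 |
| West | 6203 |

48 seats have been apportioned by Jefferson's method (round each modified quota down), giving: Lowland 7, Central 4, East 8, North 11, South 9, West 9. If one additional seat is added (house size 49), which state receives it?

West

Priority for the next seat is population ÷ (current seats + 1).
Priorities: Lowland 593.750, Central 511.800, East 583.111, North 571.000, South 569.400, West 620.300.
Highest priority: West.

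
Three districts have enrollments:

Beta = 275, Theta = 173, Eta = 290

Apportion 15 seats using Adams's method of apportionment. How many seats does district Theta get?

4

Standard divisor 738/15 ≈ 49.2; standard quotas: Beta 5.589, Theta 3.516, Eta 5.894.
Rounding up gives 6, 4, 6 = 16 seats, so the divisor must be adjusted.
With modified divisor 56: modified quotas Beta 4.911, Theta 3.089, Eta 5.179.
Rounding up: Beta 5, Theta 4, Eta 6 (total 15).
Theta receives 4.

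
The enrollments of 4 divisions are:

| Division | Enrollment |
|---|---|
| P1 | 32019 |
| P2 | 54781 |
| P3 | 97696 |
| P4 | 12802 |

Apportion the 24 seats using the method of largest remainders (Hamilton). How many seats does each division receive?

P1: 4; P2: 7; P3: 12; P4: 1

Standard divisor: 197298 ÷ 24 ≈ 8220.75.
Standard quotas: P1 3.8949, P2 6.6637, P3 11.8841, P4 1.5573.
Lower quotas: P1 3, P2 6, P3 11, P4 1 (sum 21, leaving 3 seats).
Remainders in descending order: P1 0.8949, P3 0.8841, P2 0.6637, P4 0.5573.
The surplus seats go to P1, P3, P2.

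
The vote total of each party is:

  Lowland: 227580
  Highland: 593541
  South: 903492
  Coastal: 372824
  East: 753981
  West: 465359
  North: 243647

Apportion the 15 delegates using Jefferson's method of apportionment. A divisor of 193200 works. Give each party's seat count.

Lowland 1, Highland 3, South 4, Coastal 1, East 3, West 2, North 1

With modified divisor 193200: modified quotas Lowland 1.178, Highland 3.072, South 4.676, Coastal 1.930, East 3.903, West 2.409, North 1.261.
Rounding down: Lowland 1, Highland 3, South 4, Coastal 1, East 3, West 2, North 1 (total 15).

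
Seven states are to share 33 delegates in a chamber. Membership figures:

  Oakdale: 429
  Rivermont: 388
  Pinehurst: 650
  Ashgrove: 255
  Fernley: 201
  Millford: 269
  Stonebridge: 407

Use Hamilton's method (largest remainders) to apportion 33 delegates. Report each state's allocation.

Total 2599; standard divisor 2599/33 ≈ 78.758.
Standard quotas: Oakdale 5.447, Rivermont 4.927, Pinehurst 8.253, Ashgrove 3.238, Fernley 2.552, Millford 3.416, Stonebridge 5.168.
Lower quotas: Oakdale 5, Rivermont 4, Pinehurst 8, Ashgrove 3, Fernley 2, Millford 3, Stonebridge 5 (sum 30, leaving 3 seats).
Remainders in descending order: Rivermont 0.927, Fernley 0.552, Oakdale 0.447, Millford 0.416, Pinehurst 0.253, Ashgrove 0.238, Stonebridge 0.168.
Largest remainders: Rivermont, Fernley, Oakdale receive the extra seats.

Oakdale 6, Rivermont 5, Pinehurst 8, Ashgrove 3, Fernley 3, Millford 3, Stonebridge 5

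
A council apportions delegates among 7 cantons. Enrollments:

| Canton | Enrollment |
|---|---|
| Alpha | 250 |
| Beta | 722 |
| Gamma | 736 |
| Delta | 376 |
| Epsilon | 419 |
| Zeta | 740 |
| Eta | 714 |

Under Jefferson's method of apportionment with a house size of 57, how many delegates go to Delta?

5

Standard divisor 3957/57 ≈ 69.421; standard quotas: Alpha 3.601, Beta 10.400, Gamma 10.602, Delta 5.416, Epsilon 6.036, Zeta 10.660, Eta 10.285.
Rounding down gives 3, 10, 10, 5, 6, 10, 10 = 54 seats, so the divisor must be adjusted.
With modified divisor 65.3: modified quotas Alpha 3.828, Beta 11.057, Gamma 11.271, Delta 5.758, Epsilon 6.417, Zeta 11.332, Eta 10.934.
Rounding down: Alpha 3, Beta 11, Gamma 11, Delta 5, Epsilon 6, Zeta 11, Eta 10 (total 57).
Delta receives 5.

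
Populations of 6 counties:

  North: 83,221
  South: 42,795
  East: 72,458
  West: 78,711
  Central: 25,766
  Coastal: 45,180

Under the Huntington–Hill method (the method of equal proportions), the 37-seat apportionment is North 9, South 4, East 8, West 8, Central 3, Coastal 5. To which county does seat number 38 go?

Priority for the next seat is population ÷ (√(s·(s+1))).
Priorities: North 8772.264, South 9569.253, East 8539.257, West 9276.180, Central 7438.004, Coastal 8248.702.
Highest priority: South.

South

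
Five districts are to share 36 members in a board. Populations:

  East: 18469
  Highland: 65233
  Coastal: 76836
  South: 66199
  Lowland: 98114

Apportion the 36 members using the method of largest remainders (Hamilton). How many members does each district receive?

East 2; Highland 7; Coastal 9; South 7; Lowland 11

The standard divisor is 324851/36 ≈ 9023.639.
Standard quotas: East 2.0467, Highland 7.2291, Coastal 8.5150, South 7.3362, Lowland 10.8730.
Lower quotas: East 2, Highland 7, Coastal 8, South 7, Lowland 10 (sum 34, leaving 2 seats).
Remainders in descending order: Lowland 0.8730, Coastal 0.5150, South 0.3362, Highland 0.2291, East 0.0467.
Largest remainders: Lowland, Coastal receive the extra seats.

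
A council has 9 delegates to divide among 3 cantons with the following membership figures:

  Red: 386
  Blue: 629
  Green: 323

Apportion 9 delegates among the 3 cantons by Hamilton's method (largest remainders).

Total 1338; standard divisor 1338/9 ≈ 148.667.
Standard quotas: Red 2.596, Blue 4.231, Green 2.173.
Lower quotas: Red 2, Blue 4, Green 2 (sum 8, leaving 1 seat).
Remainders in descending order: Red 0.596, Blue 0.231, Green 0.173.
Largest remainder: Red receives the extra seat.

Red: 3, Blue: 4, Green: 2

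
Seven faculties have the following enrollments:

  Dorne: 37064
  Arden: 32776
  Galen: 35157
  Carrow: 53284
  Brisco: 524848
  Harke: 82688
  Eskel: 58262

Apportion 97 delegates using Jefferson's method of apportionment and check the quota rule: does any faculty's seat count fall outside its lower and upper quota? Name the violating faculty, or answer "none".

Standard quotas: Dorne 4.363, Arden 3.858, Galen 4.138, Carrow 6.272, Brisco 61.778, Harke 9.733, Eskel 6.858.
Jefferson allocation: Dorne 4, Arden 3, Galen 4, Carrow 6, Brisco 63, Harke 10, Eskel 7.
Brisco has quota 61.778 (lower 61, upper 62) but receives 63 — outside the quota interval.

Brisco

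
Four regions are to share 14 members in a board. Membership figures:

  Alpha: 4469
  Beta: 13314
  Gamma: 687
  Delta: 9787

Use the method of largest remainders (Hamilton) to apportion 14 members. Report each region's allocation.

Alpha 2, Beta 7, Gamma 0, Delta 5

The standard divisor is 28257/14 ≈ 2018.357.
Standard quotas: Alpha 2.2142, Beta 6.5965, Gamma 0.3404, Delta 4.8490.
Lower quotas: Alpha 2, Beta 6, Gamma 0, Delta 4 (sum 12, leaving 2 seats).
Remainders in descending order: Delta 0.8490, Beta 0.5965, Gamma 0.3404, Alpha 0.2142.
The surplus seats go to Delta, Beta.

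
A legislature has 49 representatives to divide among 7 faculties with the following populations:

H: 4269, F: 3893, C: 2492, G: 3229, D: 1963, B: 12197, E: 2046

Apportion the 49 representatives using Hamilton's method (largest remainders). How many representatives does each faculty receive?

The standard divisor is 30089/49 ≈ 614.061.
Standard quotas: H 6.9521, F 6.3398, C 4.0582, G 5.2584, D 3.1967, B 19.8628, E 3.3319.
Lower quotas: H 6, F 6, C 4, G 5, D 3, B 19, E 3 (sum 46, leaving 3 seats).
Remainders in descending order: H 0.9521, B 0.8628, F 0.3398, E 0.3319, G 0.2584, D 0.1967, C 0.0582.
Largest remainders: H, B, F receive the extra seats.

H 7, F 7, C 4, G 5, D 3, B 20, E 3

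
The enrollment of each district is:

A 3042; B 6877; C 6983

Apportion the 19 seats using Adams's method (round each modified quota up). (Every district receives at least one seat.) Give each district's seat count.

Standard divisor 16902/19 ≈ 889.579; standard quotas: A 3.420, B 7.731, C 7.850.
Rounding up gives 4, 8, 8 = 20 seats, so the divisor must be adjusted.
With modified divisor 990: modified quotas A 3.073, B 6.946, C 7.054.
Rounding up: A 4, B 7, C 8 (total 19).

A=4; B=7; C=8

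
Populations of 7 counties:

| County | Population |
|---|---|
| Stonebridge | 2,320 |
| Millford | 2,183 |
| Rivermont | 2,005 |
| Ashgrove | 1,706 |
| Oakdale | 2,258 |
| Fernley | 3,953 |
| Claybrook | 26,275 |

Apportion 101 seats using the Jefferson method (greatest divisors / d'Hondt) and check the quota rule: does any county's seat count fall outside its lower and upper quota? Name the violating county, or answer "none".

Standard quotas: Stonebridge 5.757, Millford 5.417, Rivermont 4.976, Ashgrove 4.234, Oakdale 5.603, Fernley 9.810, Claybrook 65.203.
Jefferson allocation: Stonebridge 5, Millford 5, Rivermont 5, Ashgrove 4, Oakdale 5, Fernley 10, Claybrook 67.
Claybrook has quota 65.203 (lower 65, upper 66) but receives 67 — outside the quota interval.

Claybrook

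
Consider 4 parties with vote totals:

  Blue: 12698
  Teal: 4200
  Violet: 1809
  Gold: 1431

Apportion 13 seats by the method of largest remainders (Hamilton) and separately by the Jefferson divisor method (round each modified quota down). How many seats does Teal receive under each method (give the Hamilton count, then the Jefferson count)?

Hamilton: Blue 8, Teal 3, Violet 1, Gold 1.
Jefferson: Blue 9, Teal 2, Violet 1, Gold 1.
Teal gets 3 under Hamilton and 2 under Jefferson.

3 and 2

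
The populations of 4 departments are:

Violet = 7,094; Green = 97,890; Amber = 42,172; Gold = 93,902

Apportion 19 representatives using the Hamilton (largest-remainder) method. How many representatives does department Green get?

Total 241058; standard divisor 241058/19 ≈ 12687.263.
Standard quotas: Violet 0.5591, Green 7.7156, Amber 3.3240, Gold 7.4013.
Lower quotas: Violet 0, Green 7, Amber 3, Gold 7 (sum 17, leaving 2 seats).
Remainders in descending order: Green 0.7156, Violet 0.5591, Gold 0.4013, Amber 0.3240.
Largest remainders: Green, Violet receive the extra seats.
Green receives 8.

8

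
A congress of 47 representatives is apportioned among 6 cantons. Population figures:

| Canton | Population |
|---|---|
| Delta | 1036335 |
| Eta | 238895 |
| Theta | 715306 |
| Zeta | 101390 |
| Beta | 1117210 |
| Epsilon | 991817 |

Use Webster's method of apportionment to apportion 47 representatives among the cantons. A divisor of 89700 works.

With modified divisor 89700: modified quotas Delta 11.553, Eta 2.663, Theta 7.974, Zeta 1.130, Beta 12.455, Epsilon 11.057.
Rounding to the nearest integer: Delta 12, Eta 3, Theta 8, Zeta 1, Beta 12, Epsilon 11 (total 47).

Delta 12; Eta 3; Theta 8; Zeta 1; Beta 12; Epsilon 11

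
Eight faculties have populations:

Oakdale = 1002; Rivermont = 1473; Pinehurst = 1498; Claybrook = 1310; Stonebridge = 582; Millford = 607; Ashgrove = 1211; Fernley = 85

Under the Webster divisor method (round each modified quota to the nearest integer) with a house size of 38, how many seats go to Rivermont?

Standard divisor 7768/38 ≈ 204.421; standard quotas: Oakdale 4.902, Rivermont 7.206, Pinehurst 7.328, Claybrook 6.408, Stonebridge 2.847, Millford 2.969, Ashgrove 5.924, Fernley 0.416.
Rounding to the nearest integer gives 5, 7, 7, 6, 3, 3, 6, 0 = 37 seats, so the divisor must be adjusted.
With modified divisor 200.6: modified quotas Oakdale 4.995, Rivermont 7.343, Pinehurst 7.468, Claybrook 6.530, Stonebridge 2.901, Millford 3.026, Ashgrove 6.037, Fernley 0.424.
Rounding to the nearest integer: Oakdale 5, Rivermont 7, Pinehurst 7, Claybrook 7, Stonebridge 3, Millford 3, Ashgrove 6, Fernley 0 (total 38).
Rivermont receives 7.

7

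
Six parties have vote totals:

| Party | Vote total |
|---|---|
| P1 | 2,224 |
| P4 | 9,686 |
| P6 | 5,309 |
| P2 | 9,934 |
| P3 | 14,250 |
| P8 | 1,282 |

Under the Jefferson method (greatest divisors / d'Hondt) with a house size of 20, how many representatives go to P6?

2

Standard divisor 42685/20 ≈ 2134.25; standard quotas: P1 1.042, P4 4.538, P6 2.488, P2 4.655, P3 6.677, P8 0.601.
Rounding down gives 1, 4, 2, 4, 6, 0 = 17 seats, so the divisor must be adjusted.
With modified divisor 1900: modified quotas P1 1.171, P4 5.098, P6 2.794, P2 5.228, P3 7.500, P8 0.675.
Rounding down: P1 1, P4 5, P6 2, P2 5, P3 7, P8 0 (total 20).
P6 receives 2.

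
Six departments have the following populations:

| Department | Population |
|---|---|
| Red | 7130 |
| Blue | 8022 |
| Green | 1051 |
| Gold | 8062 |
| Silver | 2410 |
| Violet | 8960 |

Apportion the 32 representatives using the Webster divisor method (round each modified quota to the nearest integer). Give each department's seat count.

Red 7; Blue 7; Green 1; Gold 7; Silver 2; Violet 8

Standard divisor 35635/32 ≈ 1113.594; standard quotas: Red 6.403, Blue 7.204, Green 0.944, Gold 7.240, Silver 2.164, Violet 8.046.
Rounding to the nearest integer gives 6, 7, 1, 7, 2, 8 = 31 seats, so the divisor must be adjusted.
With modified divisor 1090: modified quotas Red 6.541, Blue 7.360, Green 0.964, Gold 7.396, Silver 2.211, Violet 8.220.
Rounding to the nearest integer: Red 7, Blue 7, Green 1, Gold 7, Silver 2, Violet 8 (total 32).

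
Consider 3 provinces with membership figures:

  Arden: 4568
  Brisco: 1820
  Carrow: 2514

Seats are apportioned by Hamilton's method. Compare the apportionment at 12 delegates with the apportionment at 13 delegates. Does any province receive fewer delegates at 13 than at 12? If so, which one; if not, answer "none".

At 12 seats: Arden 6, Brisco 3, Carrow 3.
At 13 seats: Arden 7, Brisco 2, Carrow 4.
Brisco drops from 3 to 2.

Brisco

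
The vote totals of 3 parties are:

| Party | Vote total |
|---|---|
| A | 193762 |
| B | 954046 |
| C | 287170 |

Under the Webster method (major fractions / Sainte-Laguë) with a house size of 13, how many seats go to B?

Standard divisor 1434978/13 ≈ 110382.923; standard quotas: A 1.755, B 8.643, C 2.602.
Rounding to the nearest integer gives 2, 9, 3 = 14 seats, so the divisor must be adjusted.
With modified divisor 113600: modified quotas A 1.706, B 8.398, C 2.528.
Rounding to the nearest integer: A 2, B 8, C 3 (total 13).
B receives 8.

8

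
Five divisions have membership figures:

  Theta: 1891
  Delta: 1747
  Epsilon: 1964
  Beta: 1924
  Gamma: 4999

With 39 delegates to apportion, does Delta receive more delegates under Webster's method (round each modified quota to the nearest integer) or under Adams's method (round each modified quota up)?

Webster: Theta 6, Delta 5, Epsilon 6, Beta 6, Gamma 16.
Adams: Theta 6, Delta 6, Epsilon 6, Beta 6, Gamma 15.
Delta gets 5 under Webster and 6 under Adams.

Adams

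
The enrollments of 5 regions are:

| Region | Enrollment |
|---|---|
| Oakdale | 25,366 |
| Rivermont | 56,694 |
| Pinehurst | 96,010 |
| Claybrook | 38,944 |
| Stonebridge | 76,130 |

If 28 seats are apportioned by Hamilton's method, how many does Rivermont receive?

Total 293144; standard divisor 293144/28 ≈ 10469.429.
Standard quotas: Oakdale 2.4229, Rivermont 5.4152, Pinehurst 9.1705, Claybrook 3.7198, Stonebridge 7.2716.
Lower quotas: Oakdale 2, Rivermont 5, Pinehurst 9, Claybrook 3, Stonebridge 7 (sum 26, leaving 2 seats).
Remainders in descending order: Claybrook 0.7198, Oakdale 0.4229, Rivermont 0.4152, Stonebridge 0.2716, Pinehurst 0.1705.
Largest remainders: Claybrook, Oakdale receive the extra seats.
Rivermont receives 5.

5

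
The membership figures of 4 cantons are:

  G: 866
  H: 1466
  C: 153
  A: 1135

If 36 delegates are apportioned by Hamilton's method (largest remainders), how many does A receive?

11

Total 3620; standard divisor 3620/36 ≈ 100.556.
Standard quotas: G 8.612, H 14.579, C 1.522, A 11.287.
Lower quotas: G 8, H 14, C 1, A 11 (sum 34, leaving 2 seats).
Remainders in descending order: G 0.612, H 0.579, C 0.522, A 0.287.
The surplus seats go to G, H.
A receives 11.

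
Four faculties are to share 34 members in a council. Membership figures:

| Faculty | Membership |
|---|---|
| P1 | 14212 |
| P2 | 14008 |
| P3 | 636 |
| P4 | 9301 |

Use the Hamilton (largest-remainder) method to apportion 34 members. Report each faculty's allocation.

The standard divisor is 38157/34 ≈ 1122.265.
Standard quotas: P1 12.6637, P2 12.4819, P3 0.5667, P4 8.2877.
Lower quotas: P1 12, P2 12, P3 0, P4 8 (sum 32, leaving 2 seats).
Remainders in descending order: P1 0.6637, P3 0.5667, P2 0.4819, P4 0.2877.
Largest remainders: P1, P3 receive the extra seats.

P1 13, P2 12, P3 1, P4 8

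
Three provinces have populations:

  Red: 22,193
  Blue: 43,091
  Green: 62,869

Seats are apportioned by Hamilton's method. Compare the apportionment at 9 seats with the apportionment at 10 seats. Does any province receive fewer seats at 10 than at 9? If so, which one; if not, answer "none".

none

At 9 seats: Red 2, Blue 3, Green 4.
At 10 seats: Red 2, Blue 3, Green 5.
No province's allocation decreased.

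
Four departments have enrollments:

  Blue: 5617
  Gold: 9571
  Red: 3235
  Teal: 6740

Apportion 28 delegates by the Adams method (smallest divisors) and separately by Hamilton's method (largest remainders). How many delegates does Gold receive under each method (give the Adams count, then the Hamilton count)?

Adams: Blue 6, Gold 10, Red 4, Teal 8.
Hamilton: Blue 6, Gold 11, Red 4, Teal 7.
Gold gets 10 under Adams and 11 under Hamilton.

10 and 11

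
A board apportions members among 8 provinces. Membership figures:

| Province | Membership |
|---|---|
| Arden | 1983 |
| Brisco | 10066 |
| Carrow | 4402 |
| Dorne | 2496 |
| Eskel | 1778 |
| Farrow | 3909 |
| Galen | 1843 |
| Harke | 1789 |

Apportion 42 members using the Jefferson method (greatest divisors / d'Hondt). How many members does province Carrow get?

Standard divisor 28266/42 ≈ 673; standard quotas: Arden 2.947, Brisco 14.957, Carrow 6.541, Dorne 3.709, Eskel 2.642, Farrow 5.808, Galen 2.738, Harke 2.658.
Rounding down gives 2, 14, 6, 3, 2, 5, 2, 2 = 36 seats, so the divisor must be adjusted.
With modified divisor 620: modified quotas Arden 3.198, Brisco 16.235, Carrow 7.100, Dorne 4.026, Eskel 2.868, Farrow 6.305, Galen 2.973, Harke 2.885.
Rounding down: Arden 3, Brisco 16, Carrow 7, Dorne 4, Eskel 2, Farrow 6, Galen 2, Harke 2 (total 42).
Carrow receives 7.

7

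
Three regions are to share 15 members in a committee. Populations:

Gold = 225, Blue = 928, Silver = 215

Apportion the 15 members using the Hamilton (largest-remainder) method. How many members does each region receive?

Gold 3, Blue 10, Silver 2

Total 1368; standard divisor 1368/15 ≈ 91.2.
Standard quotas: Gold 2.467, Blue 10.175, Silver 2.357.
Lower quotas: Gold 2, Blue 10, Silver 2 (sum 14, leaving 1 seat).
Remainders in descending order: Gold 0.467, Silver 0.357, Blue 0.175.
The surplus seat goes to Gold.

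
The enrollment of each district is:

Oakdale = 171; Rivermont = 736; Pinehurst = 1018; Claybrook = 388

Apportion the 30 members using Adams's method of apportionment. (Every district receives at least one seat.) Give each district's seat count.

Standard divisor 2313/30 ≈ 77.1; standard quotas: Oakdale 2.218, Rivermont 9.546, Pinehurst 13.204, Claybrook 5.032.
Rounding up gives 3, 10, 14, 6 = 33 seats, so the divisor must be adjusted.
With modified divisor 83: modified quotas Oakdale 2.060, Rivermont 8.867, Pinehurst 12.265, Claybrook 4.675.
Rounding up: Oakdale 3, Rivermont 9, Pinehurst 13, Claybrook 5 (total 30).

Oakdale 3, Rivermont 9, Pinehurst 13, Claybrook 5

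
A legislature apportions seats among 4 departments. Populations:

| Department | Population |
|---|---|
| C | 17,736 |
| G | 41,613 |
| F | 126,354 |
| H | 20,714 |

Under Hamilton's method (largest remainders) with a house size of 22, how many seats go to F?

14

Total 206417; standard divisor 206417/22 ≈ 9382.591.
Standard quotas: C 1.8903, G 4.4351, F 13.4669, H 2.2077.
Lower quotas: C 1, G 4, F 13, H 2 (sum 20, leaving 2 seats).
Remainders in descending order: C 0.8903, F 0.4669, G 0.4351, H 0.2077.
The surplus seats go to C, F.
F receives 14.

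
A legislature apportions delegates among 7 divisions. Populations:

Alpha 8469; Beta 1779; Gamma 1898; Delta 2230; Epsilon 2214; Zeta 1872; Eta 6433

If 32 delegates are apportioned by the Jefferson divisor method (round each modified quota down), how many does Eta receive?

Standard divisor 24895/32 ≈ 777.969; standard quotas: Alpha 10.886, Beta 2.287, Gamma 2.440, Delta 2.866, Epsilon 2.846, Zeta 2.406, Eta 8.269.
Rounding down gives 10, 2, 2, 2, 2, 2, 8 = 28 seats, so the divisor must be adjusted.
With modified divisor 710: modified quotas Alpha 11.928, Beta 2.506, Gamma 2.673, Delta 3.141, Epsilon 3.118, Zeta 2.637, Eta 9.061.
Rounding down: Alpha 11, Beta 2, Gamma 2, Delta 3, Epsilon 3, Zeta 2, Eta 9 (total 32).
Eta receives 9.

9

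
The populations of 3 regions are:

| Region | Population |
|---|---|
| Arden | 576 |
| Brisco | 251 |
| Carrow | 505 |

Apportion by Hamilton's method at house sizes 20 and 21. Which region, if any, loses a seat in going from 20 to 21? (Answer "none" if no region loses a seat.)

At 20 seats: Arden 9, Brisco 4, Carrow 7.
At 21 seats: Arden 9, Brisco 4, Carrow 8.
No region's allocation decreased.

none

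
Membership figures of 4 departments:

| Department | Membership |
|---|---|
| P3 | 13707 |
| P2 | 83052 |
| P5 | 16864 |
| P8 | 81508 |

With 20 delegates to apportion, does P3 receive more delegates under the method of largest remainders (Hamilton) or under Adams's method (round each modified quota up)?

Adams

Hamilton: P3 1, P2 9, P5 2, P8 8.
Adams: P3 2, P2 8, P5 2, P8 8.
P3 gets 1 under Hamilton and 2 under Adams.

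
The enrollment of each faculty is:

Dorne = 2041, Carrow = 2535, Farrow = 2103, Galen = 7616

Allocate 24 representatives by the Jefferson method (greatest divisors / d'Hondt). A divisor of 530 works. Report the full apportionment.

With modified divisor 530: modified quotas Dorne 3.851, Carrow 4.783, Farrow 3.968, Galen 14.370.
Rounding down: Dorne 3, Carrow 4, Farrow 3, Galen 14 (total 24).

Dorne=3, Carrow=4, Farrow=3, Galen=14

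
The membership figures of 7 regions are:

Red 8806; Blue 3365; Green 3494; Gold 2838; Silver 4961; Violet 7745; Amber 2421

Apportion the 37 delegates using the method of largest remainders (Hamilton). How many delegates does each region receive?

The standard divisor is 33630/37 ≈ 908.919.
Standard quotas: Red 9.6884, Blue 3.7022, Green 3.8441, Gold 3.1224, Silver 5.4581, Violet 8.5211, Amber 2.6636.
Lower quotas: Red 9, Blue 3, Green 3, Gold 3, Silver 5, Violet 8, Amber 2 (sum 33, leaving 4 seats).
Remainders in descending order: Green 0.8441, Blue 0.7022, Red 0.6884, Amber 0.6636, Violet 0.5211, Silver 0.4581, Gold 0.1224.
The surplus seats go to Green, Blue, Red, Amber.

Red 10; Blue 4; Green 4; Gold 3; Silver 5; Violet 8; Amber 3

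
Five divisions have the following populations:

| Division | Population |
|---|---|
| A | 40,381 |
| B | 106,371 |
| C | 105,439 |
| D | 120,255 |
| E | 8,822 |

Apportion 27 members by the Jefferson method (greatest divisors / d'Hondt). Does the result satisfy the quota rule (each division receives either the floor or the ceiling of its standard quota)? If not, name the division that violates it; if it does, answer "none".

Standard quotas: A 2.860, B 7.533, C 7.467, D 8.516, E 0.625.
Jefferson allocation: A 3, B 8, C 7, D 9, E 0.
Every allocation lies between the lower and upper quota.

none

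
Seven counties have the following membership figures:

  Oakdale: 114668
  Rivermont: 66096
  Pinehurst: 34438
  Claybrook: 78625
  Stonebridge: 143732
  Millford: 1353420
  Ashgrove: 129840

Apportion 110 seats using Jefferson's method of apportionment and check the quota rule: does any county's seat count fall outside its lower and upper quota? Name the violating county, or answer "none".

Standard quotas: Oakdale 6.567, Rivermont 3.785, Pinehurst 1.972, Claybrook 4.503, Stonebridge 8.231, Millford 77.507, Ashgrove 7.436.
Jefferson allocation: Oakdale 6, Rivermont 3, Pinehurst 2, Claybrook 4, Stonebridge 8, Millford 80, Ashgrove 7.
Millford has quota 77.507 (lower 77, upper 78) but receives 80 — outside the quota interval.

Millford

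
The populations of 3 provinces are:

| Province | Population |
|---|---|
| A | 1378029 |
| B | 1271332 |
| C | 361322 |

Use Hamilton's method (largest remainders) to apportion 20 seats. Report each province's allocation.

A 9, B 9, C 2

Standard divisor: 3010683 ÷ 20 ≈ 150534.15.
Standard quotas: A 9.1543, B 8.4455, C 2.4003.
Lower quotas: A 9, B 8, C 2 (sum 19, leaving 1 seat).
Remainders in descending order: B 0.4455, C 0.4003, A 0.1543.
Largest remainder: B receives the extra seat.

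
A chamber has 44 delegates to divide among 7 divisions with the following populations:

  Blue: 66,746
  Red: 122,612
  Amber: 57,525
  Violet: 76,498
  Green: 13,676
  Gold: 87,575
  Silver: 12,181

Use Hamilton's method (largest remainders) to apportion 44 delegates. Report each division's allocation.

Blue 7, Red 12, Amber 6, Violet 8, Green 1, Gold 9, Silver 1

Total 436813; standard divisor 436813/44 ≈ 9927.568.
Standard quotas: Blue 6.7233, Red 12.3507, Amber 5.7945, Violet 7.7056, Green 1.3776, Gold 8.8214, Silver 1.2270.
Lower quotas: Blue 6, Red 12, Amber 5, Violet 7, Green 1, Gold 8, Silver 1 (sum 40, leaving 4 seats).
Remainders in descending order: Gold 0.8214, Amber 0.7945, Blue 0.7233, Violet 0.7056, Green 0.3776, Red 0.3507, Silver 0.2270.
Largest remainders: Gold, Amber, Blue, Violet receive the extra seats.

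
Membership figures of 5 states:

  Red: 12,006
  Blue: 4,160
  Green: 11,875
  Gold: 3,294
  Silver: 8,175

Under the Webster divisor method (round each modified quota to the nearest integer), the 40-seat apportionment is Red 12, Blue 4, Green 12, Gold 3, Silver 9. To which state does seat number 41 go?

Priority for the next seat is population ÷ (current seats + 0.5).
Priorities: Red 960.480, Blue 924.444, Green 950.000, Gold 941.143, Silver 860.526.
Highest priority: Red.

Red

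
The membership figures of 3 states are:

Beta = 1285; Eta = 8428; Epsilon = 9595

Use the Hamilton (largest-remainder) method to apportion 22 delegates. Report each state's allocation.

Beta 1, Eta 10, Epsilon 11

The standard divisor is 19308/22 ≈ 877.636.
Standard quotas: Beta 1.4642, Eta 9.6031, Epsilon 10.9328.
Lower quotas: Beta 1, Eta 9, Epsilon 10 (sum 20, leaving 2 seats).
Remainders in descending order: Epsilon 0.9328, Eta 0.6031, Beta 0.4642.
The surplus seats go to Epsilon, Eta.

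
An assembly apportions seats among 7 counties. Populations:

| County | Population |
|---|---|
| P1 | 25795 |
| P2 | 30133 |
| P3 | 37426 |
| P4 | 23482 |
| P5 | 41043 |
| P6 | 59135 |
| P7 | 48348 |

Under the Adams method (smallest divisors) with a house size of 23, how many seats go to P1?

Standard divisor 265362/23 ≈ 11537.478; standard quotas: P1 2.236, P2 2.612, P3 3.244, P4 2.035, P5 3.557, P6 5.125, P7 4.191.
Rounding up gives 3, 3, 4, 3, 4, 6, 5 = 28 seats, so the divisor must be adjusted.
With modified divisor 13300: modified quotas P1 1.939, P2 2.266, P3 2.814, P4 1.766, P5 3.086, P6 4.446, P7 3.635.
Rounding up: P1 2, P2 3, P3 3, P4 2, P5 4, P6 5, P7 4 (total 23).
P1 receives 2.

2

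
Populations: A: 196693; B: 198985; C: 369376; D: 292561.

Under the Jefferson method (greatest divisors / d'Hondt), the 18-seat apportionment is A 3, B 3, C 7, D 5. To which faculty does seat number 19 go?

Priority for the next seat is population ÷ (current seats + 1).
Priorities: A 49173.250, B 49746.250, C 46172.000, D 48760.167.
Highest priority: B.

B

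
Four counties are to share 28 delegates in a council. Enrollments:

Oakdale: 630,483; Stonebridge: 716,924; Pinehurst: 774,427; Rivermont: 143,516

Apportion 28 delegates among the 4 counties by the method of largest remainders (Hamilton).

The standard divisor is 2265350/28 ≈ 80905.357.
Standard quotas: Oakdale 7.7928, Stonebridge 8.8613, Pinehurst 9.5720, Rivermont 1.7739.
Lower quotas: Oakdale 7, Stonebridge 8, Pinehurst 9, Rivermont 1 (sum 25, leaving 3 seats).
Remainders in descending order: Stonebridge 0.8613, Oakdale 0.7928, Rivermont 0.7739, Pinehurst 0.5720.
The surplus seats go to Stonebridge, Oakdale, Rivermont.

Oakdale: 8; Stonebridge: 9; Pinehurst: 9; Rivermont: 2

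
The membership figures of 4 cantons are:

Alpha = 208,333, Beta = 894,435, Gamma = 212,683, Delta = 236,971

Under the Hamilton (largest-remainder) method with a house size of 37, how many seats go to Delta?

Standard divisor: 1552422 ÷ 37 ≈ 41957.351.
Standard quotas: Alpha 4.9654, Beta 21.3177, Gamma 5.0690, Delta 5.6479.
Lower quotas: Alpha 4, Beta 21, Gamma 5, Delta 5 (sum 35, leaving 2 seats).
Remainders in descending order: Alpha 0.9654, Delta 0.6479, Beta 0.3177, Gamma 0.0690.
Largest remainders: Alpha, Delta receive the extra seats.
Delta receives 6.

6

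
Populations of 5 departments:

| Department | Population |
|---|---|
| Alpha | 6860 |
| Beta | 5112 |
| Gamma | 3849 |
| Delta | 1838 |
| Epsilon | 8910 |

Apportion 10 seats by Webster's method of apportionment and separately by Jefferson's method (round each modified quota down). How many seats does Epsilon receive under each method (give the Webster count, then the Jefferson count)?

Webster: Alpha 3, Beta 2, Gamma 1, Delta 1, Epsilon 3.
Jefferson: Alpha 3, Beta 2, Gamma 1, Delta 0, Epsilon 4.
Epsilon gets 3 under Webster and 4 under Jefferson.

3 and 4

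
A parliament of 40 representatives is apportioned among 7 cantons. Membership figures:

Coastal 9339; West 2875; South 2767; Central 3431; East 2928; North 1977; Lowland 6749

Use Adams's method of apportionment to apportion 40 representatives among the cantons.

Standard divisor 30066/40 ≈ 751.65; standard quotas: Coastal 12.425, West 3.825, South 3.681, Central 4.565, East 3.895, North 2.630, Lowland 8.979.
Rounding up gives 13, 4, 4, 5, 4, 3, 9 = 42 seats, so the divisor must be adjusted.
With modified divisor 846: modified quotas Coastal 11.039, West 3.398, South 3.271, Central 4.056, East 3.461, North 2.337, Lowland 7.978.
Rounding up: Coastal 12, West 4, South 4, Central 5, East 4, North 3, Lowland 8 (total 40).

Coastal 12, West 4, South 4, Central 5, East 4, North 3, Lowland 8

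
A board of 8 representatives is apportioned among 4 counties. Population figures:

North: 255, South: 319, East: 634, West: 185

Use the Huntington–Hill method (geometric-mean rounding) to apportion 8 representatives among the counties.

North: 1, South: 2, East: 4, West: 1

With divisor 182: modified quotas North 1.401, South 1.753, East 3.484, West 1.016.
Geometric-mean thresholds: North √(1·2)=1.414, South √(1·2)=1.414, East √(3·4)=3.464, West √(1·2)=1.414.
Each quota rounded against its threshold gives North 1, South 2, East 4, West 1 (total 8).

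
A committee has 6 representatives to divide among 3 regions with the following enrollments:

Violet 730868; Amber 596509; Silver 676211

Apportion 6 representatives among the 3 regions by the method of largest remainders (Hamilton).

Total 2003588; standard divisor 2003588/6 ≈ 333931.333.
Standard quotas: Violet 2.1887, Amber 1.7863, Silver 2.0250.
Lower quotas: Violet 2, Amber 1, Silver 2 (sum 5, leaving 1 seat).
Remainders in descending order: Amber 0.7863, Violet 0.1887, Silver 0.0250.
Largest remainder: Amber receives the extra seat.

Violet 2, Amber 2, Silver 2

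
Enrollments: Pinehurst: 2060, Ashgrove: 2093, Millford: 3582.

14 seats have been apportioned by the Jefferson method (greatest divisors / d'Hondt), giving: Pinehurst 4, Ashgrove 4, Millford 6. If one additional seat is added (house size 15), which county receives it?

Priority for the next seat is population ÷ (current seats + 1).
Priorities: Pinehurst 412.000, Ashgrove 418.600, Millford 511.714.
Highest priority: Millford.

Millford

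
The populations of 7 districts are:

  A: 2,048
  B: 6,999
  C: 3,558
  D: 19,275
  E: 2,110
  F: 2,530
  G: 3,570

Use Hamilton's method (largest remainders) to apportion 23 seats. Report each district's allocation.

A 1, B 4, C 2, D 11, E 1, F 2, G 2

The standard divisor is 40090/23 ≈ 1743.043.
Standard quotas: A 1.1750, B 4.0154, C 2.0413, D 11.0582, E 1.2105, F 1.4515, G 2.0481.
Lower quotas: A 1, B 4, C 2, D 11, E 1, F 1, G 2 (sum 22, leaving 1 seat).
Remainders in descending order: F 0.4515, E 0.2105, A 0.1750, D 0.0582, G 0.0481, C 0.0413, B 0.0154.
The surplus seat goes to F.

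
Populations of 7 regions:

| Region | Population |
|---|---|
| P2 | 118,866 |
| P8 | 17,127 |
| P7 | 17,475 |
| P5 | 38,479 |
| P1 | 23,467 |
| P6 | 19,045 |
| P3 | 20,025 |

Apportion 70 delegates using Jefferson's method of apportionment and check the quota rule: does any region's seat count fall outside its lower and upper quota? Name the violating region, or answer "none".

Standard quotas: P2 32.696, P8 4.711, P7 4.807, P5 10.584, P1 6.455, P6 5.239, P3 5.508.
Jefferson allocation: P2 34, P8 4, P7 5, P5 11, P1 6, P6 5, P3 5.
P2 has quota 32.696 (lower 32, upper 33) but receives 34 — outside the quota interval.

P2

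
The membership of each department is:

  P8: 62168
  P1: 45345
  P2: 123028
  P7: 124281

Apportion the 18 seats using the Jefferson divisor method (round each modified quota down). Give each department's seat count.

Standard divisor 354822/18 ≈ 19712.333; standard quotas: P8 3.154, P1 2.300, P2 6.241, P7 6.305.
Rounding down gives 3, 2, 6, 6 = 17 seats, so the divisor must be adjusted.
With modified divisor 17700: modified quotas P8 3.512, P1 2.562, P2 6.951, P7 7.022.
Rounding down: P8 3, P1 2, P2 6, P7 7 (total 18).

P8 3; P1 2; P2 6; P7 7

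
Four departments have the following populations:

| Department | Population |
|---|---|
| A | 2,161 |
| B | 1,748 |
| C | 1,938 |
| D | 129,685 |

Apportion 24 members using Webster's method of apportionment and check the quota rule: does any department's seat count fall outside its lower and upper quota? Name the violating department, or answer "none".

Standard quotas: A 0.383, B 0.310, C 0.343, D 22.965.
Webster allocation: A 0, B 0, C 0, D 24.
D has quota 22.965 (lower 22, upper 23) but receives 24 — outside the quota interval.

D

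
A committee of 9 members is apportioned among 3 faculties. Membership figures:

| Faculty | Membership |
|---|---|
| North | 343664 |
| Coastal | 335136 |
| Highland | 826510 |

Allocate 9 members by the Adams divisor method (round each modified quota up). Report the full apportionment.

North 2, Coastal 2, Highland 5

Standard divisor 1505310/9 ≈ 167256.667; standard quotas: North 2.055, Coastal 2.004, Highland 4.942.
Rounding up gives 3, 3, 5 = 11 seats, so the divisor must be adjusted.
With modified divisor 189200: modified quotas North 1.816, Coastal 1.771, Highland 4.368.
Rounding up: North 2, Coastal 2, Highland 5 (total 9).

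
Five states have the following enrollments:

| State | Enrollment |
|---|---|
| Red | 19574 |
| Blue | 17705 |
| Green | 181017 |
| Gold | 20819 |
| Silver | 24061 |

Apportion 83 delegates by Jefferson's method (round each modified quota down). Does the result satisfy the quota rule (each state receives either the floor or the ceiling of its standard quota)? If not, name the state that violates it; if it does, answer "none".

Green

Standard quotas: Red 6.173, Blue 5.584, Green 57.089, Gold 6.566, Silver 7.588.
Jefferson allocation: Red 6, Blue 5, Green 59, Gold 6, Silver 7.
Green has quota 57.089 (lower 57, upper 58) but receives 59 — outside the quota interval.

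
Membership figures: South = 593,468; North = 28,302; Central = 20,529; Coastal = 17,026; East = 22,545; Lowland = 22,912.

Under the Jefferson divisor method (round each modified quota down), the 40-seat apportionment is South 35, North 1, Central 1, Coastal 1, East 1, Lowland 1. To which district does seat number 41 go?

Priority for the next seat is population ÷ (current seats + 1).
Priorities: South 16485.222, North 14151.000, Central 10264.500, Coastal 8513.000, East 11272.500, Lowland 11456.000.
Highest priority: South.

South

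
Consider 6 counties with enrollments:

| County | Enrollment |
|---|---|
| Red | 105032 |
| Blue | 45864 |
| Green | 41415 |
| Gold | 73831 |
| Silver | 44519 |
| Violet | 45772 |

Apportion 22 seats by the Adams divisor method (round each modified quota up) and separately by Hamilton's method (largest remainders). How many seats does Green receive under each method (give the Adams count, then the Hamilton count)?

3 and 2

Adams: Red 6, Blue 3, Green 3, Gold 4, Silver 3, Violet 3.
Hamilton: Red 6, Blue 3, Green 2, Gold 5, Silver 3, Violet 3.
Green gets 3 under Adams and 2 under Hamilton.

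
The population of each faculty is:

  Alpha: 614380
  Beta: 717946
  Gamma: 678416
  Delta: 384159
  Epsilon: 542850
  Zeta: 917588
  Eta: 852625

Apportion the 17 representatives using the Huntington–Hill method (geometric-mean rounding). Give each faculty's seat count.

Alpha 2; Beta 3; Gamma 3; Delta 1; Epsilon 2; Zeta 3; Eta 3

With divisor 274302: modified quotas Alpha 2.240, Beta 2.617, Gamma 2.473, Delta 1.400, Epsilon 1.979, Zeta 3.345, Eta 3.108.
Geometric-mean thresholds: Alpha √(2·3)=2.449, Beta √(2·3)=2.449, Gamma √(2·3)=2.449, Delta √(1·2)=1.414, Epsilon √(1·2)=1.414, Zeta √(3·4)=3.464, Eta √(3·4)=3.464.
Each quota rounded against its threshold gives Alpha 2, Beta 3, Gamma 3, Delta 1, Epsilon 2, Zeta 3, Eta 3 (total 17).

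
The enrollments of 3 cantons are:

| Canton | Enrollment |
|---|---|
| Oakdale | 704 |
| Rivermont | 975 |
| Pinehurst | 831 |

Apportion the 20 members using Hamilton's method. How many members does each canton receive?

Oakdale=5, Rivermont=8, Pinehurst=7

Standard divisor: 2510 ÷ 20 ≈ 125.5.
Standard quotas: Oakdale 5.610, Rivermont 7.769, Pinehurst 6.622.
Lower quotas: Oakdale 5, Rivermont 7, Pinehurst 6 (sum 18, leaving 2 seats).
Remainders in descending order: Rivermont 0.769, Pinehurst 0.622, Oakdale 0.610.
The surplus seats go to Rivermont, Pinehurst.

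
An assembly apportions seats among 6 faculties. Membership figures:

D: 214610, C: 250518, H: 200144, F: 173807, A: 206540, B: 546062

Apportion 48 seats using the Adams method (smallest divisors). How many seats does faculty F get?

Standard divisor 1591681/48 ≈ 33160.021; standard quotas: D 6.472, C 7.555, H 6.036, F 5.241, A 6.229, B 16.467.
Rounding up gives 7, 8, 7, 6, 7, 17 = 52 seats, so the divisor must be adjusted.
With modified divisor 35300: modified quotas D 6.080, C 7.097, H 5.670, F 4.924, A 5.851, B 15.469.
Rounding up: D 7, C 8, H 6, F 5, A 6, B 16 (total 48).
F receives 5.

5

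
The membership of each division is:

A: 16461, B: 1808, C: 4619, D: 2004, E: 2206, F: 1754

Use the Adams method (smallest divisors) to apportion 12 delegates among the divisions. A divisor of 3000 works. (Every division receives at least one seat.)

A 6, B 1, C 2, D 1, E 1, F 1

With modified divisor 3000: modified quotas A 5.487, B 0.603, C 1.540, D 0.668, E 0.735, F 0.585.
Rounding up: A 6, B 1, C 2, D 1, E 1, F 1 (total 12).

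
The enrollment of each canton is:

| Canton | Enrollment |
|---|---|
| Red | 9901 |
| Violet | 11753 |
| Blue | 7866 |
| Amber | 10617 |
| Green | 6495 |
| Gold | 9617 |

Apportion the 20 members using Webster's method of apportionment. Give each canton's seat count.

Red=4, Violet=4, Blue=3, Amber=4, Green=2, Gold=3

Standard divisor 56249/20 ≈ 2812.45; standard quotas: Red 3.520, Violet 4.179, Blue 2.797, Amber 3.775, Green 2.309, Gold 3.419.
Rounding to the nearest integer gives Red 4, Violet 4, Blue 3, Amber 4, Green 2, Gold 3 — total 20, matching the house size, so no adjustment is needed.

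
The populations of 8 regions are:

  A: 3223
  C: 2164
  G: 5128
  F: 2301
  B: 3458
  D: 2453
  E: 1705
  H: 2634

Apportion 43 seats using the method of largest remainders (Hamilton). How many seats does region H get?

5

The standard divisor is 23066/43 ≈ 536.419.
Standard quotas: A 6.0084, C 4.0342, G 9.5597, F 4.2896, B 6.4465, D 4.5729, E 3.1785, H 4.9103.
Lower quotas: A 6, C 4, G 9, F 4, B 6, D 4, E 3, H 4 (sum 40, leaving 3 seats).
Remainders in descending order: H 0.9103, D 0.5729, G 0.5597, B 0.4465, F 0.2896, E 0.1785, C 0.0342, A 0.0084.
The surplus seats go to H, D, G.
H receives 5.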